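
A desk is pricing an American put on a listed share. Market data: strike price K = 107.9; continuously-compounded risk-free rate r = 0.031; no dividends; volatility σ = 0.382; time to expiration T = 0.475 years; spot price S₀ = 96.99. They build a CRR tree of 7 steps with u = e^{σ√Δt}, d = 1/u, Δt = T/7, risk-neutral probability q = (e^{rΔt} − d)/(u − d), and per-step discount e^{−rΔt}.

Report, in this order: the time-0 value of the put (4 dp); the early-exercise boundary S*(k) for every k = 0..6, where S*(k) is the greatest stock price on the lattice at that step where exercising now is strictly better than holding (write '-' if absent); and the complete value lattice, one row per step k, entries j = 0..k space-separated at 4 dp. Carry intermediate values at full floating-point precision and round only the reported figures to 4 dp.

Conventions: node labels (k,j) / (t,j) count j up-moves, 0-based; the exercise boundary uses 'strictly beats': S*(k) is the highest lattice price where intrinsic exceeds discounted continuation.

Δt=0.06786, u=1.10463, d=0.90528, q=0.48571, disc=e^(-rΔt)=0.99790
k=7 terminal: V=max(K-S,0) → 59.5703 48.9279 35.9421 20.0967 0.7621 0.0000 0.0000 0.0000
k=6: j=0 S=53.3864 intr=54.5136 cont=54.2869 V=54.5136[EX]; j=1 S=65.1422 intr=42.7578 cont=42.5310 V=42.7578[EX]; j=2 S=79.4868 intr=28.4132 cont=28.1865 V=28.4132[EX]; j=3 S=96.9900 intr=10.9100 cont=10.6833 V=10.9100[EX]; j=4 S=118.3475 intr=0.0000 cont=0.3911 V=0.3911[hold]; j=5 S=144.4080 intr=0.0000 cont=0.0000 V=0.0000[hold]; j=6 S=176.2071 intr=0.0000 cont=0.0000 V=0.0000[hold]  S*(6)=96.9900
k=5: j=0 S=58.9721 intr=48.9279 cont=48.7012 V=48.9279[EX]; j=1 S=71.9579 intr=35.9421 cont=35.7153 V=35.9421[EX]; j=2 S=87.8033 intr=20.0967 cont=19.8700 V=20.0967[EX]; j=3 S=107.1379 intr=0.7621 cont=5.7887 V=5.7887[hold]; j=4 S=130.7300 intr=0.0000 cont=0.2007 V=0.2007[hold]; j=5 S=159.5172 intr=0.0000 cont=0.0000 V=0.0000[hold]  S*(5)=87.8033
k=4: j=0 S=65.1422 intr=42.7578 cont=42.5310 V=42.7578[EX]; j=1 S=79.4868 intr=28.4132 cont=28.1865 V=28.4132[EX]; j=2 S=96.9900 intr=10.9100 cont=13.1196 V=13.1196[hold]; j=3 S=118.3475 intr=0.0000 cont=3.0681 V=3.0681[hold]; j=4 S=144.4080 intr=0.0000 cont=0.1030 V=0.1030[hold]  S*(4)=79.4868
k=3: j=0 S=71.9579 intr=35.9421 cont=35.7153 V=35.9421[EX]; j=1 S=87.8033 intr=20.0967 cont=20.9409 V=20.9409[hold]; j=2 S=107.1379 intr=0.7621 cont=8.2202 V=8.2202[hold]; j=3 S=130.7300 intr=0.0000 cont=1.6245 V=1.6245[hold]  S*(3)=71.9579
k=2: j=0 S=79.4868 intr=28.4132 cont=28.5957 V=28.5957[hold]; j=1 S=96.9900 intr=10.9100 cont=14.7314 V=14.7314[hold]; j=2 S=118.3475 intr=0.0000 cont=5.0061 V=5.0061[hold]  S*(2)=-
k=1: j=0 S=87.8033 intr=20.0967 cont=21.8158 V=21.8158[hold]; j=1 S=107.1379 intr=0.7621 cont=9.9867 V=9.9867[hold]  S*(1)=-
k=0: j=0 S=96.9900 intr=10.9100 cont=16.0365 V=16.0365[hold]  S*(0)=-

price = 16.0365
boundary = - - - 71.9579 79.4868 87.8033 96.9900
tree:
16.0365
21.8158 9.9867
28.5957 14.7314 5.0061
35.9421 20.9409 8.2202 1.6245
42.7578 28.4132 13.1196 3.0681 0.1030
48.9279 35.9421 20.0967 5.7887 0.2007 0.0000
54.5136 42.7578 28.4132 10.9100 0.3911 0.0000 0.0000
59.5703 48.9279 35.9421 20.0967 0.7621 0.0000 0.0000 0.0000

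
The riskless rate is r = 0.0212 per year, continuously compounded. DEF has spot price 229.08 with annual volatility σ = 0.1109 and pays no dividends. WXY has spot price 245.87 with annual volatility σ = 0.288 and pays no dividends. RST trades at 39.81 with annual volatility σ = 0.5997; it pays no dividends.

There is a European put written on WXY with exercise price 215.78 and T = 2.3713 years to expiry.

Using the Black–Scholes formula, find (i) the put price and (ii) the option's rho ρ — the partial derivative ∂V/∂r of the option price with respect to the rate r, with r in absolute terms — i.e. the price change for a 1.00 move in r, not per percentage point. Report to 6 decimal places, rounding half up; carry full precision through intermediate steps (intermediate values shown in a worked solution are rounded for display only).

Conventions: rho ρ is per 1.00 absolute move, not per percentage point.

σ√T = 0.288·√2.3713 = 0.443492
d₁ = (ln(S/K) + (r+σ²/2)T) / (σ√T) = (ln(245.87/215.78) + (0.0212+0.288²/2)·2.3713) / 0.443492 = (0.130544 + 0.148614) / 0.443492 = 0.629454
d₂ = d₁ − σ√T = 0.629454 − 0.443492 = 0.185962
e^{−rT} = 0.950971
N(−d₁) = 0.264526,  N(−d₂) = 0.426237
Put price V = K·e^{−rT}·N(−d₂) − S·N(−d₁) = 87.464139 − 65.039010 = 22.425129
ρ = −K·T·e^{−rT}·N(−d₂) = -207.403713

price = 22.425129
ρ = -207.403713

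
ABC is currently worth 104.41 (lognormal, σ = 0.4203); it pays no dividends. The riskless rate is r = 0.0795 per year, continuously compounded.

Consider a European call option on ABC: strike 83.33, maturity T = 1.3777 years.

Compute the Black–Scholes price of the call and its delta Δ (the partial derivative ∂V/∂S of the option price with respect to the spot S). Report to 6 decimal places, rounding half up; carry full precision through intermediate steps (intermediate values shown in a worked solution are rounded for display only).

price = 36.063280
Δ = 0.822729

σ√T = 0.4203·√1.3777 = 0.493329
d₁ = (ln(S/K) + (r+σ²/2)T) / (σ√T) = (ln(104.41/83.33) + (0.0795+0.4203²/2)·1.3777) / 0.493329 = (0.225517 + 0.231214) / 0.493329 = 0.925814
d₂ = d₁ − σ√T = 0.925814 − 0.493329 = 0.432485
e^{−rT} = 0.896258
N(d₁) = 0.822729,  N(d₂) = 0.667305
Call price V = S·N(d₁) − K·e^{−rT}·N(d₂) = 85.901090 − 49.837810 = 36.063280
Δ = N(d₁) = 0.822729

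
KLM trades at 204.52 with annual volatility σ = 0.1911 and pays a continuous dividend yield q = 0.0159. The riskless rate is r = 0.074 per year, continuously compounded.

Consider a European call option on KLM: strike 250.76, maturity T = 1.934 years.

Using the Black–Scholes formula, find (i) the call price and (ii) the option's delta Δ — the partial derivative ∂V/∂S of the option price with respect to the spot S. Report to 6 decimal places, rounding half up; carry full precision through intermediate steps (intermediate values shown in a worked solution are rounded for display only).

σ√T = 0.1911·√1.934 = 0.265760
d₁ = (ln(S/K) + (r−q+σ²/2)T) / (σ√T) = (ln(204.52/250.76) + (0.074−0.0159+0.1911²/2)·1.934) / 0.265760 = (-0.203831 + 0.147679) / 0.265760 = -0.211285
d₂ = d₁ − σ√T = -0.211285 − 0.265760 = -0.477045
e^{−rT} = 0.866654
e^{−qT} = 0.969717
N(d₁) = 0.416332,  N(d₂) = 0.316665
Call price V = S·e^{−qT}·N(d₁) − K·e^{−rT}·N(d₂) = 82.569784 − 68.818311 = 13.751473
Δ = e^{−qT}·N(d₁) = 0.403725

price = 13.751473
Δ = 0.403725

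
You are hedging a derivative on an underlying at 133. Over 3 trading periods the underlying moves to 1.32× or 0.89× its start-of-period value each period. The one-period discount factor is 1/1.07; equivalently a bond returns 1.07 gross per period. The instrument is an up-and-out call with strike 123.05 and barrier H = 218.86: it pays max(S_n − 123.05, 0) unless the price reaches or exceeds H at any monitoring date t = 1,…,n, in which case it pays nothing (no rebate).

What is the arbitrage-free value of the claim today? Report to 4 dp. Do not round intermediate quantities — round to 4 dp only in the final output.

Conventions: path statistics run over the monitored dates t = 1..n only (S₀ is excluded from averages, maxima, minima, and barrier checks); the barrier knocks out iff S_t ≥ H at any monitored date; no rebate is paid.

Set p* = 0.4186 (from d < R < u); the path-dependent value is the discounted p*-expectation over all price paths.
Enumerate all 2^3 = 8 price paths (U = up ×1.32, D = down ×0.89); each path with k up-moves has probability p*^k·(1−p*)^(3−k).
DDD: M=118.3700, payoff=0.0000, prob=0.196524
UDD: M=175.5600, payoff=16.0111, prob=0.141497
DUD: M=156.2484, payoff=16.0111, prob=0.141497
UUD: M=231.7392, payoff=0.0000, prob=0.101878
DDU: M=139.0611, payoff=16.0111, prob=0.141497
UDU: M=206.2479, payoff=83.1979, prob=0.101878
DUU: M=206.2479, payoff=83.1979, prob=0.101878
UUU: M=305.8957, payoff=0.0000, prob=0.073352
Price = Σ prob·payoff / R^3 = 23.748596 / 1.225043 = 19.3859

price = 19.3859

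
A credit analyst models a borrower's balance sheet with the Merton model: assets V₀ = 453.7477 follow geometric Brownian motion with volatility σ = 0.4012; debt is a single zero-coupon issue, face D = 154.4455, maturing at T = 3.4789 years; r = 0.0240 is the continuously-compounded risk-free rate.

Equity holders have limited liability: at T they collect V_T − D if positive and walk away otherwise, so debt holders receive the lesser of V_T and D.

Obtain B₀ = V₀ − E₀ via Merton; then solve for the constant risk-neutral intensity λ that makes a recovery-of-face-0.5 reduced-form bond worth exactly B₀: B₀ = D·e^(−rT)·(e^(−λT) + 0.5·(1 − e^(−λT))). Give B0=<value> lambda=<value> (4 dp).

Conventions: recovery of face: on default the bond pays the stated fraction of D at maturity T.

Work the structural quantities from V₀ = 453.7477 against face 154.4455:
d₁ = [ln(V₀/D) + (r + σ²/2)T] / (σ√T)
   = [ln(453.7477/154.4455) + (0.0240 + 0.5·0.4012²)·3.4789] / (0.4012·√3.4789)
   = [1.077700 + 0.363478] / 0.748311 = 1.925909
d₂ = d₁ − σ√T = 1.925909 − 0.748311 = 1.177598
N(d₁) = 0.972942,  N(d₂) = 0.880522,  e^(−rT) = 0.919897
E₀ = V₀·N(d₁) − D·e^(−rT)·N(d₂)
   = 453.7477·0.972942 − 154.4455·0.919897·0.880522 = 316.371070
B₀ = V₀ − E₀ = 453.7477 − 316.371070 = 137.376630
e^(−λT) = (B₀·e^(rT)/D − 0.5)/(1 − 0.5) = (137.3766·1.087078/154.4455 − 0.5)/0.5 = 0.93387460
λ = −ln(0.93387460)/3.4789 = 0.019665

B0=137.3766 lambda=0.0197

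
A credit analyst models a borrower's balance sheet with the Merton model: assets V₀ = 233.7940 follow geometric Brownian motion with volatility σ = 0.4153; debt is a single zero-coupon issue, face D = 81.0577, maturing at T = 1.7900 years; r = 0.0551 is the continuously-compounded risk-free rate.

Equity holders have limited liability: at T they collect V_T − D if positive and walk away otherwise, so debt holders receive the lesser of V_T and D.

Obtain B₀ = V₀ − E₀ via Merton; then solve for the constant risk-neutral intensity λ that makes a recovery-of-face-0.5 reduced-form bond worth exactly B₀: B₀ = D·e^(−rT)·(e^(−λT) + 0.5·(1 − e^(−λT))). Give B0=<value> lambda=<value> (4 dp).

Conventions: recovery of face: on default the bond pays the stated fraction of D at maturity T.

B0=72.9673 lambda=0.0073

Work the structural quantities from V₀ = 233.7940 against face 81.0577:
d₁ = [ln(V₀/D) + (r + σ²/2)T] / (σ√T)
   = [ln(233.7940/81.0577) + (0.0551 + 0.5·0.4153²)·1.7900] / (0.4153·√1.7900)
   = [1.059279 + 0.252993] / 0.555634 = 2.361759
d₂ = d₁ − σ√T = 2.361759 − 0.555634 = 1.806125
N(d₁) = 0.990906,  N(d₂) = 0.964551,  e^(−rT) = 0.906079
E₀ = V₀·N(d₁) − D·e^(−rT)·N(d₂)
   = 233.7940·0.990906 − 81.0577·0.906079·0.964551 = 160.826727
B₀ = V₀ − E₀ = 233.7940 − 160.826727 = 72.967273
e^(−λT) = (B₀·e^(rT)/D − 0.5)/(1 − 0.5) = (72.9673·1.103657/81.0577 − 0.5)/0.5 = 0.98700073
λ = −ln(0.98700073)/1.7900 = 0.007310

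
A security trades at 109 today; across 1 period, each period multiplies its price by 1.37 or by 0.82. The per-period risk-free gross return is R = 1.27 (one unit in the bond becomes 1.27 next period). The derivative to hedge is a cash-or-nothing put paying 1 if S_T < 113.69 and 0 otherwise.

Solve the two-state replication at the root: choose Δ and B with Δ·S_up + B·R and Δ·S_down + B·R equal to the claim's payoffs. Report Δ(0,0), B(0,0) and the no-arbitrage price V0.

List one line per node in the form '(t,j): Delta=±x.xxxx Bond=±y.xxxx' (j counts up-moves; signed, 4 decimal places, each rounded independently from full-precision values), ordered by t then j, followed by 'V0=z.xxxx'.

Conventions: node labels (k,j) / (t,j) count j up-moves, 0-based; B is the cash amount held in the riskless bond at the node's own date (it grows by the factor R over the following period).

(0,0): Delta=-0.0167 Bond=1.9613
V0=0.1432

The replicating-portfolio and risk-neutral prices coincide; use p* = (1.27−0.82)/(1.37−0.82) = 0.8182 for the latter.
Expiry values: V(1,0)=1.0000, V(1,1)=0.0000
Node (0,0) S=109.0000: V=(p*·0.0000+(1−p*)·1.0000)/1.27=0.1432; Δ=(0.0000−1.0000)/(149.3300−89.3800)=-0.0167; B=V−Δ·S=1.9613
Verification: the root portfolio costs Δ(0,0)·S0 + B(0,0) = 0.1432, matching V0.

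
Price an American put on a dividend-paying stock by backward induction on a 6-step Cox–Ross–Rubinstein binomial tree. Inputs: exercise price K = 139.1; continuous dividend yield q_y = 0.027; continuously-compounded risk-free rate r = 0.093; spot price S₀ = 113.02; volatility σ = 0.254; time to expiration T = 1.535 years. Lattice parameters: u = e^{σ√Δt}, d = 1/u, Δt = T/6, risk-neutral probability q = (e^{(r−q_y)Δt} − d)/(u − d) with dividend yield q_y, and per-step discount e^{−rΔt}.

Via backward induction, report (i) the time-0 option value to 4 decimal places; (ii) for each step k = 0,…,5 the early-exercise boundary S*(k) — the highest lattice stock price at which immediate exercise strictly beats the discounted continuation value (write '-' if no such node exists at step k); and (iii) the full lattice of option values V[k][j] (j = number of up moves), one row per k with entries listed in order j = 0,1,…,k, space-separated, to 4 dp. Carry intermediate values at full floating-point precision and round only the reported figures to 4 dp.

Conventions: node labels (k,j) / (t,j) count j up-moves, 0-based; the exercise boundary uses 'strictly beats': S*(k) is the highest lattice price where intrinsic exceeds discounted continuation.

Δt=0.25583, u=1.13709, d=0.87944, q=0.53402, disc=e^(-rΔt)=0.97649
k=6 terminal: V=max(K-S,0) → 86.8141 71.4957 51.6892 26.0800 0.0000 0.0000 0.0000
k=5: j=0 S=59.4538 intr=79.6462 cont=76.7850 V=79.6462[EX]; j=1 S=76.8723 intr=62.2277 cont=59.4864 V=62.2277[EX]; j=2 S=99.3940 intr=39.7060 cont=37.1197 V=39.7060[EX]; j=3 S=128.5140 intr=10.5860 cont=11.8671 V=11.8671[hold]; j=4 S=166.1655 intr=0.0000 cont=0.0000 V=0.0000[hold]; j=5 S=214.8479 intr=0.0000 cont=0.0000 V=0.0000[hold]  S*(5)=99.3940
k=4: j=0 S=67.6043 intr=71.4957 cont=68.6905 V=71.4957[EX]; j=1 S=87.4108 intr=51.6892 cont=49.0205 V=51.6892[EX]; j=2 S=113.0200 intr=26.0800 cont=24.2556 V=26.0800[EX]; j=3 S=146.1321 intr=0.0000 cont=5.3999 V=5.3999[hold]; j=4 S=188.9452 intr=0.0000 cont=0.0000 V=0.0000[hold]  S*(4)=113.0200
k=3: j=0 S=76.8723 intr=62.2277 cont=59.4864 V=62.2277[EX]; j=1 S=99.3940 intr=39.7060 cont=37.1197 V=39.7060[EX]; j=2 S=128.5140 intr=10.5860 cont=14.6830 V=14.6830[hold]; j=3 S=166.1655 intr=0.0000 cont=2.4571 V=2.4571[hold]  S*(3)=99.3940
k=2: j=0 S=87.4108 intr=51.6892 cont=49.0205 V=51.6892[EX]; j=1 S=113.0200 intr=26.0800 cont=25.7239 V=26.0800[EX]; j=2 S=146.1321 intr=0.0000 cont=7.9624 V=7.9624[hold]  S*(2)=113.0200
k=1: j=0 S=99.3940 intr=39.7060 cont=37.1197 V=39.7060[EX]; j=1 S=128.5140 intr=10.5860 cont=16.0192 V=16.0192[hold]  S*(1)=99.3940
k=0: j=0 S=113.0200 intr=26.0800 cont=26.4207 V=26.4207[hold]  S*(0)=-

price = 26.4207
boundary = - 99.3940 113.0200 99.3940 113.0200 99.3940
tree:
26.4207
39.7060 16.0192
51.6892 26.0800 7.9624
62.2277 39.7060 14.6830 2.4571
71.4957 51.6892 26.0800 5.3999 0.0000
79.6462 62.2277 39.7060 11.8671 0.0000 0.0000
86.8141 71.4957 51.6892 26.0800 0.0000 0.0000 0.0000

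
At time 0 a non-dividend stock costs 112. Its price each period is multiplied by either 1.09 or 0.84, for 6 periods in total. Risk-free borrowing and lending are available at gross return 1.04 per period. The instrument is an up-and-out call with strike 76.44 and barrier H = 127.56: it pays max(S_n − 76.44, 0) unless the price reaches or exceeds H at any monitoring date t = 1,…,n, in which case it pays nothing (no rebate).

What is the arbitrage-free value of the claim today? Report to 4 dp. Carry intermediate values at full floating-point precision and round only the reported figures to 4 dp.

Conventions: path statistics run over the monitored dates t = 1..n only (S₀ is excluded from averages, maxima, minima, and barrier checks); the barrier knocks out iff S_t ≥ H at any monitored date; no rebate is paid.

No-arbitrage gives p* = (R−d)/(u−d) = 0.8000: enumerate every path, weight its payoff by its p*-probability, and discount by R^6.
Enumerate all 2^6 = 64 price paths (U = up ×1.09, D = down ×0.84); each path with k up-moves has probability p*^k·(1−p*)^(6−k).
DDDDDD: M=94.0800, payoff=0.0000, prob=0.000064
UDDDDD: M=122.0800, payoff=0.0000, prob=0.000256
DUDDDD: M=102.5472, payoff=0.0000, prob=0.000256
UUDDDD: M=133.0672, payoff=0.0000, prob=0.001024
DDUDDD: M=94.0800, payoff=0.0000, prob=0.000256
UDUDDD: M=122.0800, payoff=0.0000, prob=0.001024
DUUDDD: M=111.7764, payoff=0.0000, prob=0.001024
UUUDDD: M=145.0432, payoff=0.0000, prob=0.004096
DDDUDD: M=94.0800, payoff=0.0000, prob=0.000256
UDDUDD: M=122.0800, payoff=0.0000, prob=0.001024
DUDUDD: M=102.5472, payoff=0.0000, prob=0.001024
UUDUDD: M=133.0672, payoff=0.0000, prob=0.004096
DDUUDD: M=94.0800, payoff=0.0000, prob=0.001024
UDUUDD: M=122.0800, payoff=9.5277, prob=0.004096
DUUUDD: M=121.8363, payoff=9.5277, prob=0.004096
UUUUDD: M=158.0971, payoff=0.0000, prob=0.016384
DDDDUD: M=94.0800, payoff=0.0000, prob=0.000256
UDDDUD: M=122.0800, payoff=0.0000, prob=0.001024
DUDDUD: M=102.5472, payoff=0.0000, prob=0.001024
UUDDUD: M=133.0672, payoff=0.0000, prob=0.004096
DDUDUD: M=94.0800, payoff=0.0000, prob=0.001024
UDUDUD: M=122.0800, payoff=9.5277, prob=0.004096
DUUDUD: M=111.7764, payoff=9.5277, prob=0.004096
UUUDUD: M=145.0432, payoff=0.0000, prob=0.016384
DDDUUD: M=94.0800, payoff=0.0000, prob=0.001024
UDDUUD: M=122.0800, payoff=9.5277, prob=0.004096
DUDUUD: M=102.5472, payoff=9.5277, prob=0.004096
UUDUUD: M=133.0672, payoff=0.0000, prob=0.016384
DDUUUD: M=102.3425, payoff=9.5277, prob=0.004096
UDUUUD: M=132.8016, payoff=0.0000, prob=0.016384
DUUUUD: M=132.8016, payoff=0.0000, prob=0.016384
UUUUUD: M=172.3259, payoff=0.0000, prob=0.065536
DDDDDU: M=94.0800, payoff=0.0000, prob=0.000256
UDDDDU: M=122.0800, payoff=0.0000, prob=0.001024
DUDDDU: M=102.5472, payoff=0.0000, prob=0.001024
UUDDDU: M=133.0672, payoff=0.0000, prob=0.004096
DDUDDU: M=94.0800, payoff=0.0000, prob=0.001024
UDUDDU: M=122.0800, payoff=9.5277, prob=0.004096
DUUDDU: M=111.7764, payoff=9.5277, prob=0.004096
UUUDDU: M=145.0432, payoff=0.0000, prob=0.016384
DDDUDU: M=94.0800, payoff=0.0000, prob=0.001024
UDDUDU: M=122.0800, payoff=9.5277, prob=0.004096
DUDUDU: M=102.5472, payoff=9.5277, prob=0.004096
UUDUDU: M=133.0672, payoff=0.0000, prob=0.016384
DDUUDU: M=94.0800, payoff=9.5277, prob=0.004096
UDUUDU: M=122.0800, payoff=35.1133, prob=0.016384
DUUUDU: M=121.8363, payoff=35.1133, prob=0.016384
UUUUDU: M=158.0971, payoff=0.0000, prob=0.065536
DDDDUU: M=94.0800, payoff=0.0000, prob=0.001024
UDDDUU: M=122.0800, payoff=9.5277, prob=0.004096
DUDDUU: M=102.5472, payoff=9.5277, prob=0.004096
UUDDUU: M=133.0672, payoff=0.0000, prob=0.016384
DDUDUU: M=94.0800, payoff=9.5277, prob=0.004096
UDUDUU: M=122.0800, payoff=35.1133, prob=0.016384
DUUDUU: M=111.7764, payoff=35.1133, prob=0.016384
UUUDUU: M=145.0432, payoff=0.0000, prob=0.065536
DDDUUU: M=94.0800, payoff=9.5277, prob=0.004096
UDDUUU: M=122.0800, payoff=35.1133, prob=0.016384
DUDUUU: M=111.5533, payoff=35.1133, prob=0.016384
UUDUUU: M=144.7537, payoff=0.0000, prob=0.065536
DDUUUU: M=111.5533, payoff=35.1133, prob=0.016384
UDUUUU: M=144.7537, payoff=0.0000, prob=0.065536
DUUUUU: M=144.7537, payoff=0.0000, prob=0.065536
UUUUUU: M=187.8352, payoff=0.0000, prob=0.262144
Price = Σ prob·payoff / R^6 = 4.651487 / 1.265319 = 3.6761

price = 3.6761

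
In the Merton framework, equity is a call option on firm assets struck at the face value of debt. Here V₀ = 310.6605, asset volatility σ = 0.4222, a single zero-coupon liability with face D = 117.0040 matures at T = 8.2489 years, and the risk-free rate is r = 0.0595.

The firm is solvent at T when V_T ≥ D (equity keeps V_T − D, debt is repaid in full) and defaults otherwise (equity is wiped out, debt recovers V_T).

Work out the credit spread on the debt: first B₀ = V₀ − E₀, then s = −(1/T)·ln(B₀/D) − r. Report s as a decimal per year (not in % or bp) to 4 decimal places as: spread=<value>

Work the structural quantities from V₀ = 310.6605 against face 117.0040:
d₁ = [ln(V₀/D) + (r + σ²/2)T] / (σ√T)
   = [ln(310.6605/117.0040) + (0.0595 + 0.5·0.4222²)·8.2489] / (0.4222·√8.2489)
   = [0.976493 + 1.226004] / 1.212596 = 1.816348
d₂ = d₁ − σ√T = 1.816348 − 1.212596 = 0.603752
N(d₁) = 0.965342,  N(d₂) = 0.726996,  e^(−rT) = 0.612131
E₀ = V₀·N(d₁) − D·e^(−rT)·N(d₂)
   = 310.6605·0.965342 − 117.0040·0.612131·0.726996 = 247.824785
B₀ = V₀ − E₀ = 310.6605 − 247.824785 = 62.835715
spread = −(1/T)·ln(B₀/D) − r = −(1/8.2489)·ln(62.835715/117.0040) − 0.0595 = 0.01586575

spread=0.0159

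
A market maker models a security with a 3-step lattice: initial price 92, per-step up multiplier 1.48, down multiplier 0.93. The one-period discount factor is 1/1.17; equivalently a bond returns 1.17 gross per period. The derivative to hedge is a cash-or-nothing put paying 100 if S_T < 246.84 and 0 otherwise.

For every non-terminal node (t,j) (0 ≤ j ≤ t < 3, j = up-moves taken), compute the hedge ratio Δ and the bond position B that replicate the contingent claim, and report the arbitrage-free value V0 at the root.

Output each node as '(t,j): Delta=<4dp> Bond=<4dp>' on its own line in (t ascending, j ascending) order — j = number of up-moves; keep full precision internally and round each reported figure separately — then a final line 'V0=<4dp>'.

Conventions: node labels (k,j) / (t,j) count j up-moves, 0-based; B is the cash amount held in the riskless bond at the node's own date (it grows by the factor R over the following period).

No-arbitrage ⇒ martingale measure with p* = (R−d)/(u−d) = 0.4364.
Payoffs at expiry: V(3,0)=100.0000, V(3,1)=100.0000, V(3,2)=100.0000, V(3,3)=0.0000
Node (2,0) S=79.5708: V=(p*·100.0000+(1−p*)·100.0000)/1.17=85.4701; Δ=(100.0000−100.0000)/(117.7648−74.0008)=0.0000; B=V−Δ·S=85.4701
Node (2,1) S=126.6288: V=(p*·100.0000+(1−p*)·100.0000)/1.17=85.4701; Δ=(100.0000−100.0000)/(187.4106−117.7648)=0.0000; B=V−Δ·S=85.4701
Node (2,2) S=201.5168: V=(p*·0.0000+(1−p*)·100.0000)/1.17=48.1740; Δ=(0.0000−100.0000)/(298.2449−187.4106)=-0.9022; B=V−Δ·S=229.9922
Node (1,0) S=85.5600: V=(p*·85.4701+(1−p*)·85.4701)/1.17=73.0514; Δ=(85.4701−85.4701)/(126.6288−79.5708)=0.0000; B=V−Δ·S=73.0514
Node (1,1) S=136.1600: V=(p*·48.1740+(1−p*)·85.4701)/1.17=59.1414; Δ=(48.1740−85.4701)/(201.5168−126.6288)=-0.4980; B=V−Δ·S=126.9524
Node (0,0) S=92.0000: V=(p*·59.1414+(1−p*)·73.0514)/1.17=57.2492; Δ=(59.1414−73.0514)/(136.1600−85.5600)=-0.2749; B=V−Δ·S=82.5400
As a check, the time-0 holding Δ(0,0)·S0 + B(0,0) comes to 57.2492 — exactly V0.

(0,0): Delta=-0.2749 Bond=82.5400
(1,0): Delta=0.0000 Bond=73.0514
(1,1): Delta=-0.4980 Bond=126.9524
(2,0): Delta=0.0000 Bond=85.4701
(2,1): Delta=0.0000 Bond=85.4701
(2,2): Delta=-0.9022 Bond=229.9922
V0=57.2492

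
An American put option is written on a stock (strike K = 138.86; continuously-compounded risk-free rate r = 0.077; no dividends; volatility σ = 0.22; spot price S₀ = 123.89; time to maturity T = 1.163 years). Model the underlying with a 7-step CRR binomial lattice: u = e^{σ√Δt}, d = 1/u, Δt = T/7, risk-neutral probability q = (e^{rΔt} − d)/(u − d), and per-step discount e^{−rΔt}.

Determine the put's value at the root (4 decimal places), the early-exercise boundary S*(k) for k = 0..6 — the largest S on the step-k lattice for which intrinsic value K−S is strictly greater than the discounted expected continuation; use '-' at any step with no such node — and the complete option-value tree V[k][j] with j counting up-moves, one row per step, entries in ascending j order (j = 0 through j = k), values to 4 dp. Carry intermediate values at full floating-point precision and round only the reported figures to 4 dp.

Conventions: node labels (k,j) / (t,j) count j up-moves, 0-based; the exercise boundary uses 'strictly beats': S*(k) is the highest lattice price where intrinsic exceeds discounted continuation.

price = 16.7463
boundary = - 113.2639 103.5492 113.2639 103.5492 113.2639 123.8900
tree:
16.7463
25.5961 9.8772
35.3108 16.1989 4.9216
44.1922 25.5961 8.8680 1.7988
52.3119 35.3108 15.4403 3.6830 0.2949
59.7351 44.1922 25.5961 7.4691 0.6627 0.0000
66.5217 52.3119 35.3108 14.9700 1.4894 0.0000 0.0000
72.7262 59.7351 44.1922 25.5961 3.3470 0.0000 0.0000 0.0000

Δt=0.16614  u=1.09382  d=0.91423  q=0.54929  discount=0.98729
step 7 (expiry): payoffs max(K−S,0) = 72.7262 59.7351 44.1922 25.5961 3.3470 0.0000 0.0000 0.0000
step 6: (k=6,j=0): S=72.3383, K−S=66.5217, hold=64.7566 ⇒ V=66.5217 exercise | (k=6,j=1): S=86.5481, K−S=52.3119, hold=50.5468 ⇒ V=52.3119 exercise | (k=6,j=2): S=103.5492, K−S=35.3108, hold=33.5456 ⇒ V=35.3108 exercise | (k=6,j=3): S=123.8900, K−S=14.9700, hold=13.2049 ⇒ V=14.9700 exercise | (k=6,j=4): S=148.2264, K−S=0.0000, hold=1.4894 ⇒ V=1.4894 continue | (k=6,j=5): S=177.3433, K−S=0.0000, hold=0.0000 ⇒ V=0.0000 continue | (k=6,j=6): S=212.1799, K−S=0.0000, hold=0.0000 ⇒ V=0.0000 continue  boundary S*=123.8900
step 5: (k=5,j=0): S=79.1249, K−S=59.7351, hold=57.9700 ⇒ V=59.7351 exercise | (k=5,j=1): S=94.6678, K−S=44.1922, hold=42.4271 ⇒ V=44.1922 exercise | (k=5,j=2): S=113.2639, K−S=25.5961, hold=23.8310 ⇒ V=25.5961 exercise | (k=5,j=3): S=135.5130, K−S=3.3470, hold=7.4691 ⇒ V=7.4691 continue | (k=5,j=4): S=162.1325, K−S=0.0000, hold=0.6627 ⇒ V=0.6627 continue | (k=5,j=5): S=193.9811, K−S=0.0000, hold=0.0000 ⇒ V=0.0000 continue  boundary S*=113.2639
step 4: (k=4,j=0): S=86.5481, K−S=52.3119, hold=50.5468 ⇒ V=52.3119 exercise | (k=4,j=1): S=103.5492, K−S=35.3108, hold=33.5456 ⇒ V=35.3108 exercise | (k=4,j=2): S=123.8900, K−S=14.9700, hold=15.4403 ⇒ V=15.4403 continue | (k=4,j=3): S=148.2264, K−S=0.0000, hold=3.6830 ⇒ V=3.6830 continue | (k=4,j=4): S=177.3433, K−S=0.0000, hold=0.2949 ⇒ V=0.2949 continue  boundary S*=103.5492
step 3: (k=3,j=0): S=94.6678, K−S=44.1922, hold=42.4271 ⇒ V=44.1922 exercise | (k=3,j=1): S=113.2639, K−S=25.5961, hold=24.0860 ⇒ V=25.5961 exercise | (k=3,j=2): S=135.5130, K−S=3.3470, hold=8.8680 ⇒ V=8.8680 continue | (k=3,j=3): S=162.1325, K−S=0.0000, hold=1.7988 ⇒ V=1.7988 continue  boundary S*=113.2639
step 2: (k=2,j=0): S=103.5492, K−S=35.3108, hold=33.5456 ⇒ V=35.3108 exercise | (k=2,j=1): S=123.8900, K−S=14.9700, hold=16.1989 ⇒ V=16.1989 continue | (k=2,j=2): S=148.2264, K−S=0.0000, hold=4.9216 ⇒ V=4.9216 continue  boundary S*=103.5492
step 1: (k=1,j=0): S=113.2639, K−S=25.5961, hold=24.4974 ⇒ V=25.5961 exercise | (k=1,j=1): S=135.5130, K−S=3.3470, hold=9.8772 ⇒ V=9.8772 continue  boundary S*=113.2639
step 0: (k=0,j=0): S=123.8900, K−S=14.9700, hold=16.7463 ⇒ V=16.7463 continue  boundary S*=-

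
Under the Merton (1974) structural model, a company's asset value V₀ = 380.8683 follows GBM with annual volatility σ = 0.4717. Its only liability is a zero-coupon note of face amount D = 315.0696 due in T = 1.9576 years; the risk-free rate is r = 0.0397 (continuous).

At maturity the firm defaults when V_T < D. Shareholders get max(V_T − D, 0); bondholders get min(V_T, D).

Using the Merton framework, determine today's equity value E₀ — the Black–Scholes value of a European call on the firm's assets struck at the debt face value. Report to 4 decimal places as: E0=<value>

Equity is a call on the firm's assets struck at D = 315.0696:
d₁ = [ln(V₀/D) + (r + σ²/2)T] / (σ√T)
   = [ln(380.8683/315.0696) + (0.0397 + 0.5·0.4717²)·1.9576] / (0.4717·√1.9576)
   = [0.189660 + 0.295501] / 0.659976 = 0.735119
d₂ = d₁ − σ√T = 0.735119 − 0.659976 = 0.075144
N(d₁) = 0.768867,  N(d₂) = 0.529950,  e^(−rT) = 0.925226
E₀ = V₀·N(d₁) − D·e^(−rT)·N(d₂)
   = 380.8683·0.768867 − 315.0696·0.925226·0.529950 = 138.350841

E0=138.3508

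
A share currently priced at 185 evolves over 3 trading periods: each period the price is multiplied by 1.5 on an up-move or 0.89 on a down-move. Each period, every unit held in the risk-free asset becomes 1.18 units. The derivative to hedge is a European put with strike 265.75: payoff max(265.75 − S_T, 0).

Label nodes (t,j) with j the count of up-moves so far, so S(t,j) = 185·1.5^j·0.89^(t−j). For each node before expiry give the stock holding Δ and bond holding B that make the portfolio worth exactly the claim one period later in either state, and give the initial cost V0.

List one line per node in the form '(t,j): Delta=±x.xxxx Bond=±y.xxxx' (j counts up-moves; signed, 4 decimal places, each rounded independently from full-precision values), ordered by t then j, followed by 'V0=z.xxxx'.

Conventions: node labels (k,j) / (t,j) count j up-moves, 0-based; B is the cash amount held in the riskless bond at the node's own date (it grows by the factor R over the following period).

Under the risk-neutral measure, an up-move has probability p* = (R−d)/(u−d) = 0.4754 and values discount at R = 1.18.
Payoffs at expiry: V(3,0)=135.3307, V(3,1)=45.9423, V(3,2)=0.0000, V(3,3)=0.0000
Node (2,0) S=146.5385: V=(p*·45.9423+(1−p*)·135.3307)/1.18=78.6734; Δ=(45.9423−135.3307)/(219.8077−130.4193)=-1.0000; B=V−Δ·S=225.2119
Node (2,1) S=246.9750: V=(p*·0.0000+(1−p*)·45.9423)/1.18=20.4245; Δ=(0.0000−45.9423)/(370.4625−219.8077)=-0.3050; B=V−Δ·S=95.7396
Node (2,2) S=416.2500: V=(p*·0.0000+(1−p*)·0.0000)/1.18=0.0000; Δ=(0.0000−0.0000)/(624.3750−370.4625)=0.0000; B=V−Δ·S=0.0000
Node (1,0) S=164.6500: V=(p*·20.4245+(1−p*)·78.6734)/1.18=43.2045; Δ=(20.4245−78.6734)/(246.9750−146.5385)=-0.5800; B=V−Δ·S=138.6945
Node (1,1) S=277.5000: V=(p*·0.0000+(1−p*)·20.4245)/1.18=9.0801; Δ=(0.0000−20.4245)/(416.2500−246.9750)=-0.1207; B=V−Δ·S=42.5628
Node (0,0) S=185.0000: V=(p*·9.0801+(1−p*)·43.2045)/1.18=22.8656; Δ=(9.0801−43.2045)/(277.5000−164.6500)=-0.3024; B=V−Δ·S=78.8072
Check: Δ(0,0)·S0 + B(0,0) = 22.8656 = V0.

(0,0): Delta=-0.3024 Bond=78.8072
(1,0): Delta=-0.5800 Bond=138.6945
(1,1): Delta=-0.1207 Bond=42.5628
(2,0): Delta=-1.0000 Bond=225.2119
(2,1): Delta=-0.3050 Bond=95.7396
(2,2): Delta=0.0000 Bond=0.0000
V0=22.8656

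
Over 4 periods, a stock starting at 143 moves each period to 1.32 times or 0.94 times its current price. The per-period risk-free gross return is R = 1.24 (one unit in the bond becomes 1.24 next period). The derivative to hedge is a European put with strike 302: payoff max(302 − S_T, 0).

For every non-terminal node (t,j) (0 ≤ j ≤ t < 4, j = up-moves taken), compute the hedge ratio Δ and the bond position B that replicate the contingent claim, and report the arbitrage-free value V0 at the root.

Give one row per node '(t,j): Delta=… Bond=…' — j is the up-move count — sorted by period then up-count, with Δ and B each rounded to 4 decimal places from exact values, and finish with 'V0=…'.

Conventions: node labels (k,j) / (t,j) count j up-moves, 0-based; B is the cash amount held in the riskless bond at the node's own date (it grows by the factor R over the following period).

Arbitrage-free pricing uses the up-move probability p* = (R−d)/(u−d) = 0.7895, discounting each step at R = 1.24.
At maturity the claim pays: V(4,0)=190.3529, V(4,1)=145.2190, V(4,2)=81.8394, V(4,3)=0.0000, V(4,4)=0.0000
  t=3,j=0: stock 118.7735 → up 156.7810 (V=145.2190), down 111.6471 (V=190.3529). Price 124.7749; hedge Δ=-1.0000, bond B=243.5484.
  t=3,j=1: stock 166.7883 → up 220.1606 (V=81.8394), down 156.7810 (V=145.2190). Price 76.7601; hedge Δ=-1.0000, bond B=243.5484.
  t=3,j=2: stock 234.2134 → up 309.1617 (V=0.0000), down 220.1606 (V=81.8394). Price 13.8946; hedge Δ=-0.9195, bond B=229.2615.
  t=3,j=3: stock 328.8954 → up 434.1420 (V=0.0000), down 309.1617 (V=0.0000). Price 0.0000; hedge Δ=0.0000, bond B=0.0000.
  t=2,j=0: stock 126.3548 → up 166.7883 (V=76.7601), down 118.7735 (V=124.7749). Price 70.0552; hedge Δ=-1.0000, bond B=196.4100.
  t=2,j=1: stock 177.4344 → up 234.2134 (V=13.8946), down 166.7883 (V=76.7601). Price 21.8786; hedge Δ=-0.9324, bond B=187.3139.
  t=2,j=2: stock 249.1632 → up 328.8954 (V=0.0000), down 234.2134 (V=13.8946). Price 2.3590; hedge Δ=-0.1468, bond B=38.9238.
  t=1,j=0: stock 134.4200 → up 177.4344 (V=21.8786), down 126.3548 (V=70.0552). Price 25.8234; hedge Δ=-0.9432, bond B=152.6039.
  t=1,j=1: stock 188.7600 → up 249.1632 (V=2.3590), down 177.4344 (V=21.8786). Price 5.2165; hedge Δ=-0.2721, bond B=56.5838.
  t=0,j=0: stock 143.0000 → up 188.7600 (V=5.2165), down 134.4200 (V=25.8234). Price 7.7055; hedge Δ=-0.3792, bond B=61.9343.
Verification: the root portfolio costs Δ(0,0)·S0 + B(0,0) = 7.7055, matching V0.

(0,0): Delta=-0.3792 Bond=61.9343
(1,0): Delta=-0.9432 Bond=152.6039
(1,1): Delta=-0.2721 Bond=56.5838
(2,0): Delta=-1.0000 Bond=196.4100
(2,1): Delta=-0.9324 Bond=187.3139
(2,2): Delta=-0.1468 Bond=38.9238
(3,0): Delta=-1.0000 Bond=243.5484
(3,1): Delta=-1.0000 Bond=243.5484
(3,2): Delta=-0.9195 Bond=229.2615
(3,3): Delta=0.0000 Bond=0.0000
V0=7.7055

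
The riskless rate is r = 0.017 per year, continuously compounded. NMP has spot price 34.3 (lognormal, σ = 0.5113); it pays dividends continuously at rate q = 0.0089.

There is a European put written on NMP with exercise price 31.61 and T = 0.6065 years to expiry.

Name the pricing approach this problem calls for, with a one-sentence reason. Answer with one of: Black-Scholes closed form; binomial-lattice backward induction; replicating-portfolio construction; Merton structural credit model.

Key observation: the instrument is a plain European put (strike 31.61) on a lognormal asset; the exact continuous-time formula applies directly.

framework: Black-Scholes closed form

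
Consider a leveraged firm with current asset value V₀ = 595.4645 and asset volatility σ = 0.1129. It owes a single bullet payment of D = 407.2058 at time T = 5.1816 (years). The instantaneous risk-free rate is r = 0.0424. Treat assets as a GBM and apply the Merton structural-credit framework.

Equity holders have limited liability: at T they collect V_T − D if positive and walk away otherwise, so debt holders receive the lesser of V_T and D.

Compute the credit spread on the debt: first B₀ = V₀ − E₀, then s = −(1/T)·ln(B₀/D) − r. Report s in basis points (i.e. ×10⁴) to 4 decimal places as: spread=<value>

spread=2.2067

Equity is a call on the firm's assets struck at D = 407.2058:
d₁ = [ln(V₀/D) + (r + σ²/2)T] / (σ√T)
   = [ln(595.4645/407.2058) + (0.0424 + 0.5·0.1129²)·5.1816] / (0.1129·√5.1816)
   = [0.380023 + 0.252723] / 0.256996 = 2.462089
d₂ = d₁ − σ√T = 2.462089 − 0.256996 = 2.205093
N(d₁) = 0.993093,  N(d₂) = 0.986276,  e^(−rT) = 0.802760
E₀ = V₀·N(d₁) − D·e^(−rT)·N(d₂)
   = 595.4645·0.993093 − 407.2058·0.802760·0.986276 = 268.949643
B₀ = V₀ − E₀ = 595.4645 − 268.949643 = 326.514857
spread = −(1/T)·ln(B₀/D) − r = −(1/5.1816)·ln(326.514857/407.2058) − 0.0424 = 0.00022067
in basis points: 0.00022067 × 10⁴ = 2.2067 bp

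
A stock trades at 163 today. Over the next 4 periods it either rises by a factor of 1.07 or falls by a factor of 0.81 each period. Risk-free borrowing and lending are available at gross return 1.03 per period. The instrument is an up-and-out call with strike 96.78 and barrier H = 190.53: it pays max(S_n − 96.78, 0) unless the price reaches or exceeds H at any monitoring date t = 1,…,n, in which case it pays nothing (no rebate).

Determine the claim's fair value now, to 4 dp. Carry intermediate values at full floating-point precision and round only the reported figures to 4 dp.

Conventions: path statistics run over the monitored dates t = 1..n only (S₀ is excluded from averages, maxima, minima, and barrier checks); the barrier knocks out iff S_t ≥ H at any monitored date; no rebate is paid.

Set p* = 0.8462 (from d < R < u); the path-dependent value is the discounted p*-expectation over all price paths.
Enumerate all 2^4 = 16 price paths (U = up ×1.07, D = down ×0.81); each path with k up-moves has probability p*^k·(1−p*)^(4−k).
DDDD: M=132.0300, payoff=0.0000, prob=0.000560
UDDD: M=174.4100, payoff=0.0000, prob=0.003081
DUDD: M=141.2721, payoff=0.0000, prob=0.003081
UUDD: M=186.6187, payoff=25.6605, prob=0.016946
DDUD: M=132.0300, payoff=0.0000, prob=0.003081
UDUD: M=174.4100, payoff=25.6605, prob=0.016946
DUUD: M=151.1611, payoff=25.6605, prob=0.016946
UUUD: M=199.6820, payoff=0.0000, prob=0.093204
DDDU: M=132.0300, payoff=0.0000, prob=0.003081
UDDU: M=174.4100, payoff=25.6605, prob=0.016946
DUDU: M=141.2721, payoff=25.6605, prob=0.016946
UUDU: M=186.6187, payoff=64.9624, prob=0.093204
DDUU: M=132.0300, payoff=25.6605, prob=0.016946
UDUU: M=174.4100, payoff=64.9624, prob=0.093204
DUUU: M=161.7424, payoff=64.9624, prob=0.093204
UUUU: M=213.6597, payoff=0.0000, prob=0.512622
Price = Σ prob·payoff / R^4 = 20.773367 / 1.125509 = 18.4569

price = 18.4569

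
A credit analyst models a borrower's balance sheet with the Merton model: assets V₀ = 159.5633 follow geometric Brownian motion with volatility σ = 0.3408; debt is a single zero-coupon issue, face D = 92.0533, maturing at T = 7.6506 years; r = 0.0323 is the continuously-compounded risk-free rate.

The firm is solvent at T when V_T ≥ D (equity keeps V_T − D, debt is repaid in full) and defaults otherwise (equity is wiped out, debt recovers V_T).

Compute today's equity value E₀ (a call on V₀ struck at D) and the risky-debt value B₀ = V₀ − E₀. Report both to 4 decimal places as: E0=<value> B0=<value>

E0=98.1359 B0=61.4274

With assets at 159.5633 and a single debt payment of 92.0533 at 7.6506 years:
d₁ = [ln(V₀/D) + (r + σ²/2)T] / (σ√T)
   = [ln(159.5633/92.0533) + (0.0323 + 0.5·0.3408²)·7.6506] / (0.3408·√7.6506)
   = [0.550073 + 0.691402] / 0.942643 = 1.317015
d₂ = d₁ − σ√T = 1.317015 − 0.942643 = 0.374372
N(d₁) = 0.906083,  N(d₂) = 0.645936,  e^(−rT) = 0.781051
E₀ = V₀·N(d₁) − D·e^(−rT)·N(d₂)
   = 159.5633·0.906083 − 92.0533·0.781051·0.645936 = 98.135880
B₀ = V₀ − E₀ = 159.5633 − 98.135880 = 61.427420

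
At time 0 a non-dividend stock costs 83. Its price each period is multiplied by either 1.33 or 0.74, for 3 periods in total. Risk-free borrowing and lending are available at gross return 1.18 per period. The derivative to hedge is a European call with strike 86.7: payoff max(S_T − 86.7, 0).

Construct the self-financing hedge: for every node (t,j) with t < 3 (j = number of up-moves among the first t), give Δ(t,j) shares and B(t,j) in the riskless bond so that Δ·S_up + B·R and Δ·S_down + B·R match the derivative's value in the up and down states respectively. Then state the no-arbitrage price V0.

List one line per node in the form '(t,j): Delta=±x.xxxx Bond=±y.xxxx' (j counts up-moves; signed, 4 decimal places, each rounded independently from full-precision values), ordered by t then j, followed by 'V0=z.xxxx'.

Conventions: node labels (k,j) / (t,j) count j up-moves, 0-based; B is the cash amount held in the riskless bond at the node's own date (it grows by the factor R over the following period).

Risk-neutral probability p* = (R−d)/(u−d) = (1.18−0.74)/(1.33−0.74) = 0.7458.
Terminal payoffs: V(3,0)=0.0000, V(3,1)=0.0000, V(3,2)=21.9458, V(3,3)=108.5689
  t=2,j=0: stock 45.4508 → up 60.4496 (V=0.0000), down 33.6336 (V=0.0000). Price 0.0000; hedge Δ=0.0000, bond B=0.0000.
  t=2,j=1: stock 81.6886 → up 108.6458 (V=21.9458), down 60.4496 (V=0.0000). Price 13.8698; hedge Δ=0.4553, bond B=-23.3265.
  t=2,j=2: stock 146.8187 → up 195.2689 (V=108.5689), down 108.6458 (V=21.9458). Price 73.3441; hedge Δ=1.0000, bond B=-73.4746.
  t=1,j=0: stock 61.4200 → up 81.6886 (V=13.8698), down 45.4508 (V=0.0000). Price 8.7658; hedge Δ=0.3827, bond B=-14.7424.
  t=1,j=1: stock 110.3900 → up 146.8187 (V=73.3441), down 81.6886 (V=13.8698). Price 49.3420; hedge Δ=0.9132, bond B=-51.4619.
  t=0,j=0: stock 83.0000 → up 110.3900 (V=49.3420), down 61.4200 (V=8.7658). Price 33.0729; hedge Δ=0.8286, bond B=-35.7004.
Check: Δ(0,0)·S0 + B(0,0) = 33.0729 = V0.

(0,0): Delta=0.8286 Bond=-35.7004
(1,0): Delta=0.3827 Bond=-14.7424
(1,1): Delta=0.9132 Bond=-51.4619
(2,0): Delta=0.0000 Bond=0.0000
(2,1): Delta=0.4553 Bond=-23.3265
(2,2): Delta=1.0000 Bond=-73.4746
V0=33.0729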